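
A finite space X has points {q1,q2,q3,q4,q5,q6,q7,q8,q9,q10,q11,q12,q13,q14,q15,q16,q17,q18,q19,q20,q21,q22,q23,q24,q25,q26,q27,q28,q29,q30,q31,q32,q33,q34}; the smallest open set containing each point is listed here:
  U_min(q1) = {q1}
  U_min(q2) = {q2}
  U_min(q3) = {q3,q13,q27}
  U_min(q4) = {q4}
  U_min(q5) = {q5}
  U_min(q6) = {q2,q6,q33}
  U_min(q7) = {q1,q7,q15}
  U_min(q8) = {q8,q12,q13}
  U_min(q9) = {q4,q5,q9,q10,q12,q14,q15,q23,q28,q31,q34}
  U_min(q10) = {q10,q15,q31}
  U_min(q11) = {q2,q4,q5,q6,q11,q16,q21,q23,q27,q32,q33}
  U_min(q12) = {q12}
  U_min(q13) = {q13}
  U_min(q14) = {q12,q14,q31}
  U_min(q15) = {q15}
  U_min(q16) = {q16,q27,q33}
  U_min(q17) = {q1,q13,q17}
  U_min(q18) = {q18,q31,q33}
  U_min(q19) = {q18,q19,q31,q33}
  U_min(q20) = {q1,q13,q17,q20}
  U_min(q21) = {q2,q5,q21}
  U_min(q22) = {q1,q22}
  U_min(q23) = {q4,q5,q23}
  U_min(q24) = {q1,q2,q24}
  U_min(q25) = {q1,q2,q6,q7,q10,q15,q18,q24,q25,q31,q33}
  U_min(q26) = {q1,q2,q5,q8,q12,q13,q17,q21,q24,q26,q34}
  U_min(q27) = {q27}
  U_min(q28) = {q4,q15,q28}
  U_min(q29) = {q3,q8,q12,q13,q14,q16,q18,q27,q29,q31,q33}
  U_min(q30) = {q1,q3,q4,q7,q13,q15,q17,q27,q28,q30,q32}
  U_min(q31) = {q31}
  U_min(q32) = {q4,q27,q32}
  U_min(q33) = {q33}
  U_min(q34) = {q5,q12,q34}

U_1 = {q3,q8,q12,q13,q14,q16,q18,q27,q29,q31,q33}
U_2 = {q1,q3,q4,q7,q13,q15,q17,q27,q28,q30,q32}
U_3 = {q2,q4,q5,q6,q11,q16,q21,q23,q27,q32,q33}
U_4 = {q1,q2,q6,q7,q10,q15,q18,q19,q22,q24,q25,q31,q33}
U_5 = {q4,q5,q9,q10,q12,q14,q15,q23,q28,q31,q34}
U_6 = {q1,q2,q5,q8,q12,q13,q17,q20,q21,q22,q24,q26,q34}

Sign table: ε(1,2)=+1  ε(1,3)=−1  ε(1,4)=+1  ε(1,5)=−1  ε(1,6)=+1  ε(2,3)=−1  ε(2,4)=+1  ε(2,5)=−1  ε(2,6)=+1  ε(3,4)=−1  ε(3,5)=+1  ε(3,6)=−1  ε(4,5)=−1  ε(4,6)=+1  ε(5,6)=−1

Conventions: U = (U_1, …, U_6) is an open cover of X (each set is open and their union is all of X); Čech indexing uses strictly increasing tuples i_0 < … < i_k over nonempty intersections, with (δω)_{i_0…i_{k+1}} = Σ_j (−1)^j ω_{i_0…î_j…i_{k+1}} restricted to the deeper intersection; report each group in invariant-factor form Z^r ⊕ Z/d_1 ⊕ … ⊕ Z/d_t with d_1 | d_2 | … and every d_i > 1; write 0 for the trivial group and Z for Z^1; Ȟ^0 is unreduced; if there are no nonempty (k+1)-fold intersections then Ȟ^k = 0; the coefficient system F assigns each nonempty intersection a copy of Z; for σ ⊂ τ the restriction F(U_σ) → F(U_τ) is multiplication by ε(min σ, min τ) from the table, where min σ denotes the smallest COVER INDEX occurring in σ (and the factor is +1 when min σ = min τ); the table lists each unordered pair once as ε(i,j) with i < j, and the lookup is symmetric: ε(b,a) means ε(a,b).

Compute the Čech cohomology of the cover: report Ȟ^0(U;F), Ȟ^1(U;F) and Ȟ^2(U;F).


Ȟ^0 ≅ Z; Ȟ^1 ≅ 0; Ȟ^2 ≅ Z/2

nerve simplices:
  U12={q3,q13,q27} U13={q16,q27,q33} U14={q18,q31,q33} U15={q12,q14,q31} U16={q8,q12,q13} U23={q4,q27,q32} U24={q1,q7,q15} U25={q4,q15,q28} U26={q1,q13,q17} U34={q2,q6,q33} U35={q4,q5,q23} U36={q2,q5,q21} U45={q10,q15,q31} U46={q1,q2,q22,q24} U56={q5,q12,q34}
  U123={q27} U126={q13} U134={q33} U145={q31} U156={q12} U235={q4} U245={q15} U246={q1} U346={q2} U356={q5}
C dims 6,15,10; δ0: rk 5, SNF 1^5; δ1: rk 10, SNF 1^9·2
degree 0: 6−5−0 = 1 → Ȟ^0 ≅ Z
degree 1: 15−10−5 = 0 → Ȟ^1 ≅ 0
degree 2: 10−0−10 = 0 plus torsion [2] → Ȟ^2 ≅ Z/2


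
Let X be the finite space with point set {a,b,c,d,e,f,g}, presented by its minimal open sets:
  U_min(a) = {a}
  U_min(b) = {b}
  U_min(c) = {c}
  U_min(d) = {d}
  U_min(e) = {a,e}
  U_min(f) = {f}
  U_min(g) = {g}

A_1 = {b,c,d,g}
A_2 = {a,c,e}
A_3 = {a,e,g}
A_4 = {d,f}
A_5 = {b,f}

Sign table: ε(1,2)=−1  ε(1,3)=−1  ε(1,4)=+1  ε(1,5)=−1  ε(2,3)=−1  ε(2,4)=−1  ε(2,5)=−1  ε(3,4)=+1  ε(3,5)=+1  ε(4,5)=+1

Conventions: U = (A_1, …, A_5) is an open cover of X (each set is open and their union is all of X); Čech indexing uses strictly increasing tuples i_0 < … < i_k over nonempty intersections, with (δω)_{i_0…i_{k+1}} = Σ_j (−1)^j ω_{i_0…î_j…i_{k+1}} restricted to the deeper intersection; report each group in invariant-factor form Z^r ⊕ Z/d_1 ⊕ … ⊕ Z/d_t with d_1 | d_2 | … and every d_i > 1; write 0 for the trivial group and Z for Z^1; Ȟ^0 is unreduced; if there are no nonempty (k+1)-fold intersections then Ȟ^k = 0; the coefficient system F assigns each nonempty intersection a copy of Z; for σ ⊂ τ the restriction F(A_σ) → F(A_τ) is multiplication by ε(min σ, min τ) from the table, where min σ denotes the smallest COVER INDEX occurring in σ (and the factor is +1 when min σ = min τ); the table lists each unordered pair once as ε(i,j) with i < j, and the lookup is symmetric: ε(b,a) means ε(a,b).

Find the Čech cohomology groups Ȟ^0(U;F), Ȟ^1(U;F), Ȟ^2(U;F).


Ȟ^0(U;F) ≅ 0, Ȟ^1(U;F) ≅ Z ⊕ Z/2 and Ȟ^2(U;F) ≅ 0

cover nerve:
  A12={c} A13={g} A14={d} A15={b} A23={a,e} A45={f}
C dims 5,6; δ0: rk 5, SNF 1^4·2
Ȟ^0: (5−5)−0=0 ⇒ 0
Ȟ^1: (6−0)−5=1 plus torsion [2] ⇒ Z ⊕ Z/2
Ȟ^2: (0−0)−0=0 ⇒ 0


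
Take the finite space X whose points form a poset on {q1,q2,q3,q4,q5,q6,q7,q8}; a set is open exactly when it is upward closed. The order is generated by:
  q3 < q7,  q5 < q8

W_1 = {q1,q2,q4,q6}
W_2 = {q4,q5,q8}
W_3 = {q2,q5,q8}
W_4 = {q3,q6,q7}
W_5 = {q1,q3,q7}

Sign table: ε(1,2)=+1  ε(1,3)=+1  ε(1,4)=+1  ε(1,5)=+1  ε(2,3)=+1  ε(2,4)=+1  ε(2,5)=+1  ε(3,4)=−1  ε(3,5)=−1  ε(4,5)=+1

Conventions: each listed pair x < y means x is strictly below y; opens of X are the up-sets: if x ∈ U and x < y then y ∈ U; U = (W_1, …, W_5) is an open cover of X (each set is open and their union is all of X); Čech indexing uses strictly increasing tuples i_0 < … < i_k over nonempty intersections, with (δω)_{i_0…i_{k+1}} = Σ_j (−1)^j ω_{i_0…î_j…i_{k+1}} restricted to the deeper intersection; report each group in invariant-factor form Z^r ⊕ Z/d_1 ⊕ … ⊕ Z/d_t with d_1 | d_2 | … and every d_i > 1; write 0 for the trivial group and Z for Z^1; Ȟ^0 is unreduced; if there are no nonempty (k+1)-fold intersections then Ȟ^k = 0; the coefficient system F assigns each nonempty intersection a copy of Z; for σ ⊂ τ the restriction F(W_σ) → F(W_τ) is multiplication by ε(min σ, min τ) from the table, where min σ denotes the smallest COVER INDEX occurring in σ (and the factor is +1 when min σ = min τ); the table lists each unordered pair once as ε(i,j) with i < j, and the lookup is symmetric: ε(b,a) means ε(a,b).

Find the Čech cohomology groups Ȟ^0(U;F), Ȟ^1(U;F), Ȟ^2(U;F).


nonempty intersections:
  W12={q4} W13={q2} W14={q6} W15={q1} W23={q5,q8} W45={q3,q7}
C dims 5,6; δ0: rk 4, SNF 1^4
Ȟ^0: (5−4)−0=1 ⇒ Z
Ȟ^1: (6−0)−4=2 ⇒ Z^2
Ȟ^2: (0−0)−0=0 ⇒ 0

Ȟ^0 = Z, Ȟ^1 = Z^2, Ȟ^2 = 0


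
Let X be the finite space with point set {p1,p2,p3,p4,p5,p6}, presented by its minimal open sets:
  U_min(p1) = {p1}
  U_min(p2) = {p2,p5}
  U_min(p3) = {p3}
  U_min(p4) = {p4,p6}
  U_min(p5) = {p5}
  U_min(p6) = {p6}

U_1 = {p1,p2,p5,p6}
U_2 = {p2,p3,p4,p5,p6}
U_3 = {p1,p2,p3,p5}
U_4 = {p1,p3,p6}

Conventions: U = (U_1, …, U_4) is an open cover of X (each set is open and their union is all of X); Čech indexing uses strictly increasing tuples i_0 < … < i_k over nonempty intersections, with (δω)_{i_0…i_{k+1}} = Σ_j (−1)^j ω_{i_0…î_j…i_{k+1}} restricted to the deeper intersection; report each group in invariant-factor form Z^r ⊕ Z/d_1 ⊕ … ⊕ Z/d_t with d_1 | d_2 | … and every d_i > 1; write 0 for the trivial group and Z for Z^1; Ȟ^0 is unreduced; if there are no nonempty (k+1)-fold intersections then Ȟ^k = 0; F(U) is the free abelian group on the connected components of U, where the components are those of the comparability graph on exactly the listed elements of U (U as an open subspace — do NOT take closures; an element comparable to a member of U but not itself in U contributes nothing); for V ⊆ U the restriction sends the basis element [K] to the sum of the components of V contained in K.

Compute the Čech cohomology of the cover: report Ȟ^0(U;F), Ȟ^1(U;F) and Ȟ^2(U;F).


Ȟ^0 ≅ Z^4, Ȟ^1 ≅ 0 and Ȟ^2 ≅ 0

nonempty overlaps:
  U12={p2,p5,p6} U13={p1,p2,p5} U14={p1,p6} U23={p2,p3,p5} U24={p3,p6} U34={p1,p3}
  U123={p2,p5} U124={p6} U134={p1} U234={p3}
components per intersection:
  U1: {p1} {p2,p5} {p6}
  U2: {p2,p5} {p3} {p4,p6}
  U3: {p1} {p2,p5} {p3}
  U4: {p1} {p3} {p6}
  U12: {p2,p5} {p6}
  U13: {p1} {p2,p5}
  U14: {p1} {p6}
  U23: {p2,p5} {p3}
  U24: {p3} {p6}
  U34: {p1} {p3}
  U123: {p2,p5}
  U124: {p6}
  U134: {p1}
  U234: {p3}
C dims 12,12,4; δ0: rk 8, SNF 1^8; δ1: rk 4, SNF 1^4
degree 0: 12−8−0 = 4 → Ȟ^0 ≅ Z^4
degree 1: 12−4−8 = 0 → Ȟ^1 ≅ 0
degree 2: 4−0−4 = 0 → Ȟ^2 ≅ 0


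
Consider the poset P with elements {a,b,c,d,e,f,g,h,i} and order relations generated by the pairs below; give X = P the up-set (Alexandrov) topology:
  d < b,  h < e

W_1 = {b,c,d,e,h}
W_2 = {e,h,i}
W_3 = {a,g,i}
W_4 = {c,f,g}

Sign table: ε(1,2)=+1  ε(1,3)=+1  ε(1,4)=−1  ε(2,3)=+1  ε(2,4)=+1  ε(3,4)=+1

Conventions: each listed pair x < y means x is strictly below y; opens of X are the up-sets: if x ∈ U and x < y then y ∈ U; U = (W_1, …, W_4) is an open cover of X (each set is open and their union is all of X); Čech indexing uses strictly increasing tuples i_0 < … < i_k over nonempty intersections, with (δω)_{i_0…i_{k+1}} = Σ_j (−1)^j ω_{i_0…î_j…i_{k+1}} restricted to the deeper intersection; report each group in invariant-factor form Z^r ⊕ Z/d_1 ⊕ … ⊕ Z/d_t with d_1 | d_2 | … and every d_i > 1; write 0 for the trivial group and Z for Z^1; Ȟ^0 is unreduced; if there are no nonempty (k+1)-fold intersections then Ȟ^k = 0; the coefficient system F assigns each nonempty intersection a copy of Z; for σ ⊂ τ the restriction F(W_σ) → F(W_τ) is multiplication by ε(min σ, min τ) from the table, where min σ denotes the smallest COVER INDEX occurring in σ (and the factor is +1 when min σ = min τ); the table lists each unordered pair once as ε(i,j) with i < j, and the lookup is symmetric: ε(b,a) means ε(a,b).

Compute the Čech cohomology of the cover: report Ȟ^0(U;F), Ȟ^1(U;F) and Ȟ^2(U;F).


nonempty intersections:
  W12={e,h} W14={c} W23={i} W34={g}
C dims 4,4; δ0: rk 4, SNF 1^3·2
Ȟ^0: (4−4)−0=0 ⇒ 0
Ȟ^1: (4−0)−4=0 plus torsion [2] ⇒ Z/2
Ȟ^2: (0−0)−0=0 ⇒ 0

Ȟ^0 = 0, Ȟ^1 = Z/2 and Ȟ^2 = 0


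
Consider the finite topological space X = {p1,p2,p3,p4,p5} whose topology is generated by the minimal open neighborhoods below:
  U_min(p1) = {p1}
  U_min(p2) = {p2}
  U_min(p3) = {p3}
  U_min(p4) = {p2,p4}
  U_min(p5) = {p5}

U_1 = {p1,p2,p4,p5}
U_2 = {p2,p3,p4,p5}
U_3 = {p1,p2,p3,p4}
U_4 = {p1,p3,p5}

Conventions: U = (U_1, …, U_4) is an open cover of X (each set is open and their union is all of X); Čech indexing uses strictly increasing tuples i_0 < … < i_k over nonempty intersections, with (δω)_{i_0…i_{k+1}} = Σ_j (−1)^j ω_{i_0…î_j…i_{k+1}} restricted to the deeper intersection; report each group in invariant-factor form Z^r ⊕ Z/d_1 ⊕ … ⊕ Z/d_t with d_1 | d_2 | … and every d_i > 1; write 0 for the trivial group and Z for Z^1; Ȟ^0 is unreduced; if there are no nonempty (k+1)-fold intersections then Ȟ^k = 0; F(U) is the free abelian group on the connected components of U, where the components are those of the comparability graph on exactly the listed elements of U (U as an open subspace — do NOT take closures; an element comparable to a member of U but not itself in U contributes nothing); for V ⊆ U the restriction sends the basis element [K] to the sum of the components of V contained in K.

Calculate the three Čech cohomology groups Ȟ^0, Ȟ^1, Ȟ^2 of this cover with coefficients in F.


cover nerve:
  U12={p2,p4,p5} U13={p1,p2,p4} U14={p1,p5} U23={p2,p3,p4} U24={p3,p5} U34={p1,p3}
  U123={p2,p4} U124={p5} U134={p1} U234={p3}
components per intersection:
  U1: {p1} {p2,p4} {p5}
  U2: {p2,p4} {p3} {p5}
  U3: {p1} {p2,p4} {p3}
  U4: {p1} {p3} {p5}
  U12: {p2,p4} {p5}
  U13: {p1} {p2,p4}
  U14: {p1} {p5}
  U23: {p2,p4} {p3}
  U24: {p3} {p5}
  U34: {p1} {p3}
  U123: {p2,p4}
  U124: {p5}
  U134: {p1}
  U234: {p3}
C dims 12,12,4; δ0: rk 8, SNF 1^8; δ1: rk 4, SNF 1^4
Ȟ^0: (12−8)−0=4 ⇒ Z^4
Ȟ^1: (12−4)−8=0 ⇒ 0
Ȟ^2: (4−0)−4=0 ⇒ 0

Ȟ^0(U;F) ≅ Z^4; Ȟ^1(U;F) ≅ 0; Ȟ^2(U;F) ≅ 0


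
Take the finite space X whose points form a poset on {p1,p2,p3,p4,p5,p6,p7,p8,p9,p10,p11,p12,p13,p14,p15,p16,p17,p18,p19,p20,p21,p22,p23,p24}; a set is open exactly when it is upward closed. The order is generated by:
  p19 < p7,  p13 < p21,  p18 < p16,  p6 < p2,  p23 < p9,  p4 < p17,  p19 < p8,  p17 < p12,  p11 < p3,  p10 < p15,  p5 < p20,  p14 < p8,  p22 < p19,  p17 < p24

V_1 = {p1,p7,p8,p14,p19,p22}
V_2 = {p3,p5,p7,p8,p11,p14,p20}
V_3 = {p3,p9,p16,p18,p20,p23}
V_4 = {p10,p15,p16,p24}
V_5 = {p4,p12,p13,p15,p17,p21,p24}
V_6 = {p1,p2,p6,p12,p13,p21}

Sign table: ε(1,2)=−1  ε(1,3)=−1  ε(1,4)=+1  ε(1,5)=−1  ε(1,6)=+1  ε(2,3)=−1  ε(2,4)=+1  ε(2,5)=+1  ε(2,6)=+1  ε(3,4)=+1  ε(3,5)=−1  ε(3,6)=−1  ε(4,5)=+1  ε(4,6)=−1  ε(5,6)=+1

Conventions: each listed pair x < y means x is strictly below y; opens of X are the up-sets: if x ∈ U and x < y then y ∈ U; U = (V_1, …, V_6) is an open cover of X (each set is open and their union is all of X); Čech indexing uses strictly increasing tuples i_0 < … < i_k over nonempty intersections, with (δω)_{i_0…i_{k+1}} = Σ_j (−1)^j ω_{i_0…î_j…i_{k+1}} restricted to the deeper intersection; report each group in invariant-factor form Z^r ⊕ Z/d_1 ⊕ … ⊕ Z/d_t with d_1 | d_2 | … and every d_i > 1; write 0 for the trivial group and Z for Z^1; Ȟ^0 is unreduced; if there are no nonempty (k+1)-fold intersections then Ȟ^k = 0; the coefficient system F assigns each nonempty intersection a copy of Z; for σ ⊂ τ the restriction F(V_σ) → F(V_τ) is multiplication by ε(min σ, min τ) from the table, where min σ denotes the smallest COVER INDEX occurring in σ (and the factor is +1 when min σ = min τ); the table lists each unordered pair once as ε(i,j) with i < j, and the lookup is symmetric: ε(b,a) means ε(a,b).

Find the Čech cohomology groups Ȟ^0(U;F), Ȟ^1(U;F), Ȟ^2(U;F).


nonempty intersections:
  V12={p7,p8,p14} V16={p1} V23={p3,p20} V34={p16} V45={p15,p24} V56={p12,p13,p21}
C dims 6,6; δ0: rk 5, SNF 1^5
Ȟ^0: (6−5)−0=1 ⇒ Z
Ȟ^1: (6−0)−5=1 ⇒ Z
Ȟ^2: (0−0)−0=0 ⇒ 0

Ȟ^0 ≅ Z; Ȟ^1 ≅ Z; Ȟ^2 ≅ 0


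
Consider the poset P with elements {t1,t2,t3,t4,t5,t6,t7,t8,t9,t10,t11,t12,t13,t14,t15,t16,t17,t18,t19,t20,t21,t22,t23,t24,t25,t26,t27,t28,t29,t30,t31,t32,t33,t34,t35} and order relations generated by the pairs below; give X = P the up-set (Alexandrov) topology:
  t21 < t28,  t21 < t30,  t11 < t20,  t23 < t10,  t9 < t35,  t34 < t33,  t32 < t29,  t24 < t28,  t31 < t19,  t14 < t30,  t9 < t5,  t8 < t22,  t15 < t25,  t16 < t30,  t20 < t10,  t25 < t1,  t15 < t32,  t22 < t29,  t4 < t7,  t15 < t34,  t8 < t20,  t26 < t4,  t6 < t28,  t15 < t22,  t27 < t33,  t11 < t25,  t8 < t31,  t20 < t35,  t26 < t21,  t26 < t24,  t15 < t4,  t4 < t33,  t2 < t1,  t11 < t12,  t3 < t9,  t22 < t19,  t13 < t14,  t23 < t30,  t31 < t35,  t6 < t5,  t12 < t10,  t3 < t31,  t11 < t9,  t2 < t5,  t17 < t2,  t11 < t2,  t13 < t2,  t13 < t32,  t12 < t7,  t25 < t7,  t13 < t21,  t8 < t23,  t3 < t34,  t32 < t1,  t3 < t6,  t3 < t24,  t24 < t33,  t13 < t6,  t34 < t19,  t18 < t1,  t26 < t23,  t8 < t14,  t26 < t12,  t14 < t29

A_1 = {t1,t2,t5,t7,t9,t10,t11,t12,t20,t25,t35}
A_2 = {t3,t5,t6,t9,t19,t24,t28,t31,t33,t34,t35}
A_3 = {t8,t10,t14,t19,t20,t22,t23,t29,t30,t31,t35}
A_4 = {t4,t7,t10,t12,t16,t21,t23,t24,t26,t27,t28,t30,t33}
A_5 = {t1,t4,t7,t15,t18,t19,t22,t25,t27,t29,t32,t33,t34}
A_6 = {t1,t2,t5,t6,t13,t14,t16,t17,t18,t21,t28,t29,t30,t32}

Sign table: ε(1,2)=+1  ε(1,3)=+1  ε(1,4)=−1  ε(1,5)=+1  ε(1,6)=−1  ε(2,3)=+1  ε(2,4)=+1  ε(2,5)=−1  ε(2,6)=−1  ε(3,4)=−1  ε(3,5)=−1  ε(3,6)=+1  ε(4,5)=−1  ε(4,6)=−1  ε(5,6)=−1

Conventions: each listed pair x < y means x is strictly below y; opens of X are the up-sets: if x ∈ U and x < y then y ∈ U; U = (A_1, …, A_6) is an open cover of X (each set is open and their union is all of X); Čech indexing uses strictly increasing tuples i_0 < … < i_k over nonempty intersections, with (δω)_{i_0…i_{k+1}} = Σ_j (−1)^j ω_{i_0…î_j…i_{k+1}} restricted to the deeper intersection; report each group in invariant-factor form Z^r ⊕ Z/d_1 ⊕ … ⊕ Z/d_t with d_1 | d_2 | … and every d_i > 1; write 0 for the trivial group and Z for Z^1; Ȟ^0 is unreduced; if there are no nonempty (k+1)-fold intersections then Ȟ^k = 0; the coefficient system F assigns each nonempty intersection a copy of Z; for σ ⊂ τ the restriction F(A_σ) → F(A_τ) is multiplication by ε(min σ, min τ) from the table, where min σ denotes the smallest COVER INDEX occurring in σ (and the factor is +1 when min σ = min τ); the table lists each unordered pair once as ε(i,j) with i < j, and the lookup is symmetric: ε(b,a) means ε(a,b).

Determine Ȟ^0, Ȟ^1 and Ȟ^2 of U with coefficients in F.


nerve simplices:
  A12={t5,t9,t35} A13={t10,t20,t35} A14={t7,t10,t12} A15={t1,t7,t25} A16={t1,t2,t5} A23={t19,t31,t35} A24={t24,t28,t33} A25={t19,t33,t34} A26={t5,t6,t28} A34={t10,t23,t30} A35={t19,t22,t29} A36={t14,t29,t30} A45={t4,t7,t27,t33} A46={t16,t21,t28,t30} A56={t1,t18,t29,t32}
  A123={t35} A126={t5} A134={t10} A145={t7} A156={t1} A235={t19} A245={t33} A246={t28} A346={t30} A356={t29}
C dims 6,15,10; δ0: rk 6, SNF 1^5·2; δ1: rk 9, SNF 1^9
degree 0: 6−6−0 = 0 → Ȟ^0 ≅ 0
degree 1: 15−9−6 = 0 plus torsion [2] → Ȟ^1 ≅ Z/2
degree 2: 10−0−9 = 1 → Ȟ^2 ≅ Z

Ȟ^0 ≅ 0, Ȟ^1 ≅ Z/2 and Ȟ^2 ≅ Z


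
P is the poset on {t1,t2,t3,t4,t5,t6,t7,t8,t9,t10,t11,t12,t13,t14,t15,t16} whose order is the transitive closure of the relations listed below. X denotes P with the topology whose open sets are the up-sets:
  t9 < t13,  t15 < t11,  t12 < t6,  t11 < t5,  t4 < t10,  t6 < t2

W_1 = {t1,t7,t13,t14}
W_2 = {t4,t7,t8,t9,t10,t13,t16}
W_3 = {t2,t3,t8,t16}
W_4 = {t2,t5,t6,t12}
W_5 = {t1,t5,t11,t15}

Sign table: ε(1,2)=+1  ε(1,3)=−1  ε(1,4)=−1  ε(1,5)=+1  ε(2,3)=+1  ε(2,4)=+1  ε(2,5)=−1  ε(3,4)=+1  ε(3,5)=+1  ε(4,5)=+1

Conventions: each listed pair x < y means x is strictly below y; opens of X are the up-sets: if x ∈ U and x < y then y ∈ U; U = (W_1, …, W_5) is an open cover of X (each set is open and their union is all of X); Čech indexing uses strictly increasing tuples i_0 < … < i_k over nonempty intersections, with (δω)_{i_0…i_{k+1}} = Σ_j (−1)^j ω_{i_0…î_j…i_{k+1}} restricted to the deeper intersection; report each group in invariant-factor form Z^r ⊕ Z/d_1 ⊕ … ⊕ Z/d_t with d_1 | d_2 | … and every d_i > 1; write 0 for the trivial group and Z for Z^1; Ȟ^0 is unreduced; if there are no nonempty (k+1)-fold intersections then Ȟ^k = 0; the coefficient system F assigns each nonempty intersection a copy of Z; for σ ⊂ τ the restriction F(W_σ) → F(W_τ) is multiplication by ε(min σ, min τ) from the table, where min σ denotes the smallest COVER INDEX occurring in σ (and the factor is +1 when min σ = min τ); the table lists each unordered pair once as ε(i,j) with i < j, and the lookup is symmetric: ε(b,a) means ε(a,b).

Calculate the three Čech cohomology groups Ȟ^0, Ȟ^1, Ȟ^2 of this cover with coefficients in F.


Ȟ^0 ≅ Z,  Ȟ^1 ≅ Z,  Ȟ^2 ≅ 0

intersection data:
  W12={t7,t13} W15={t1} W23={t8,t16} W34={t2} W45={t5}
C dims 5,5; δ0: rk 4, SNF 1^4
Ȟ^0 = (5 − 4) − 0 = 1, so Ȟ^0 ≅ Z
Ȟ^1 = (5 − 0) − 4 = 1, so Ȟ^1 ≅ Z
Ȟ^2 = (0 − 0) − 0 = 0, so Ȟ^2 ≅ 0


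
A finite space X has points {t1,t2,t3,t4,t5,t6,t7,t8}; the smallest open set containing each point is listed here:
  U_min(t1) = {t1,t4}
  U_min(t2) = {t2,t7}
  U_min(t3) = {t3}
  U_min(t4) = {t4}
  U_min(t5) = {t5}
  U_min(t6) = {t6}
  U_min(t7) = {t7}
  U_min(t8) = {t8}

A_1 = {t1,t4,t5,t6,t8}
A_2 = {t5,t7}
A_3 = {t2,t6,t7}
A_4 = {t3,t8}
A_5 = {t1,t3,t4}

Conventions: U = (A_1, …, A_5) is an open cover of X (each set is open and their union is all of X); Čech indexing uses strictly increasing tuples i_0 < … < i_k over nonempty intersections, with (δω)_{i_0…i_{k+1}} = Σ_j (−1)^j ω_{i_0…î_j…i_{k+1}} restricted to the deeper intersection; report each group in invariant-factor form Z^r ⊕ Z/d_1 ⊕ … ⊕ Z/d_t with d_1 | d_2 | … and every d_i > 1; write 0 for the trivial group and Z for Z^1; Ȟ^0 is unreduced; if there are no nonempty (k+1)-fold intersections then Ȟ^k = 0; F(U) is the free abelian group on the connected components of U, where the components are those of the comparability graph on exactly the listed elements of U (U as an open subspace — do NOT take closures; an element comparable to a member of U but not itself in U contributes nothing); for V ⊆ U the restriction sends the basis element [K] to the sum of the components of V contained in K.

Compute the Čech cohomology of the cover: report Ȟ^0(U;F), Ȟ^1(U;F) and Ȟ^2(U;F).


nonempty overlaps:
  A12={t5} A13={t6} A14={t8} A15={t1,t4} A23={t7} A45={t3}
components per intersection:
  A1: {t1,t4} {t5} {t6} {t8}
  A2: {t5} {t7}
  A3: {t2,t7} {t6}
  A4: {t3} {t8}
  A5: {t1,t4} {t3}
  A12: {t5}
  A13: {t6}
  A14: {t8}
  A15: {t1,t4}
  A23: {t7}
  A45: {t3}
C dims 12,6; δ0: rk 6, SNF 1^6
degree 0: 12−6−0 = 6 → Ȟ^0 ≅ Z^6
degree 1: 6−0−6 = 0 → Ȟ^1 ≅ 0
degree 2: 0−0−0 = 0 → Ȟ^2 ≅ 0

Ȟ^0 = Z^6; Ȟ^1 = 0; Ȟ^2 = 0


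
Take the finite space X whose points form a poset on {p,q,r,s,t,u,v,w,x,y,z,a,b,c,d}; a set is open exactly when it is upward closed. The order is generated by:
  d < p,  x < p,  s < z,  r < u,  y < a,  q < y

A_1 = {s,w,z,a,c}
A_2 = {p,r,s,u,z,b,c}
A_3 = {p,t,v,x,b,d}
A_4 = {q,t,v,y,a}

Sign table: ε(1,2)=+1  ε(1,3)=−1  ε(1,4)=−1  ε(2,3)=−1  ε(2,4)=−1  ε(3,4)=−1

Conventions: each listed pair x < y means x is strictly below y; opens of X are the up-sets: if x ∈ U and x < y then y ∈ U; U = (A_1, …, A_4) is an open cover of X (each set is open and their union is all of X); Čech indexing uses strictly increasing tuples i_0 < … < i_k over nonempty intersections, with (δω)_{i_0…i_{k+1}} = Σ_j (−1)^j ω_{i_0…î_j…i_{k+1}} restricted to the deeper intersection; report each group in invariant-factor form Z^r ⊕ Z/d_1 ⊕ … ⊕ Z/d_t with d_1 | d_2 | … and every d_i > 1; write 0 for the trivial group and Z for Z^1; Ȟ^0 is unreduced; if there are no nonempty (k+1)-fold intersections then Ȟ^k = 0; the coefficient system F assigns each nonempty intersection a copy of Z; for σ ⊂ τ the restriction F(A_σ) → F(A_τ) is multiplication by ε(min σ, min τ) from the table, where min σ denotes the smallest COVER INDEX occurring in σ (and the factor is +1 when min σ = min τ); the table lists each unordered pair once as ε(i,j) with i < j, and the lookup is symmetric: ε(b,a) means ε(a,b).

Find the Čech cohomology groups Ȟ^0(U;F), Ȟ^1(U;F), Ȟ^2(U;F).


cover nerve:
  A12={s,z,c} A14={a} A23={p,b} A34={t,v}
C dims 4,4; δ0: rk 4, SNF 1^3·2
Ȟ^0: (4−4)−0=0 ⇒ 0
Ȟ^1: (4−0)−4=0 plus torsion [2] ⇒ Z/2
Ȟ^2: (0−0)−0=0 ⇒ 0

Ȟ^0(U;F) ≅ 0, Ȟ^1(U;F) ≅ Z/2, Ȟ^2(U;F) ≅ 0


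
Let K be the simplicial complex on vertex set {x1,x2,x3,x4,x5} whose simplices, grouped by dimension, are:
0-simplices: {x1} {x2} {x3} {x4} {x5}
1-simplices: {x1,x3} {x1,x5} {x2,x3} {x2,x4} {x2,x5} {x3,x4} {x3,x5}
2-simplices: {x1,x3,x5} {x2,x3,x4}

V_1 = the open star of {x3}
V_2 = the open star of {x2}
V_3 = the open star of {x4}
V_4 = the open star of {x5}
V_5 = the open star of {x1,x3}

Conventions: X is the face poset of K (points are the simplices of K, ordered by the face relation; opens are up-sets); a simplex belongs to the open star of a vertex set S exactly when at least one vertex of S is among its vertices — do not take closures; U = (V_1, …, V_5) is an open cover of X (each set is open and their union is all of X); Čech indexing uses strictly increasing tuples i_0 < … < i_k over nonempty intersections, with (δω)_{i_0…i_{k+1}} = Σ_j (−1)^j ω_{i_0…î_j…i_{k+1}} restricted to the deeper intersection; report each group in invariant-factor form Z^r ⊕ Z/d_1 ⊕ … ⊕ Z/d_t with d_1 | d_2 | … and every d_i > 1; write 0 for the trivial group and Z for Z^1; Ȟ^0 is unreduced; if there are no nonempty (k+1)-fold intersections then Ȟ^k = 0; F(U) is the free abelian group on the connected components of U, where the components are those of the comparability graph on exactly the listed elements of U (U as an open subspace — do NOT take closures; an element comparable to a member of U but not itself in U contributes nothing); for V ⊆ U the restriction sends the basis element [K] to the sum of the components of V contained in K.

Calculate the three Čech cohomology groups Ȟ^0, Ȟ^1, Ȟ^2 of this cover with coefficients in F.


nerve of the cover:
  V1={{x3},{x1,x3},{x2,x3},{x3,x4},{x3,x5},{x1,x3,x5},{x2,x3,x4}} V2={{x2},{x2,x3},{x2,x4},{x2,x5},{x2,x3,x4}} V3={{x4},{x2,x4},{x3,x4},{x2,x3,x4}} V4={{x5},{x1,x5},{x2,x5},{x3,x5},{x1,x3,x5}} V5={{x1},{x3},{x1,x3},{x1,x5},{x2,x3},{x3,x4},{x3,x5},{x1,x3,x5},{x2,x3,x4}}
  V12={{x2,x3},{x2,x3,x4}} V13={{x3,x4},{x2,x3,x4}} V14={{x3,x5},{x1,x3,x5}} V15={{x3},{x1,x3},{x2,x3},{x3,x4},{x3,x5},{x1,x3,x5},{x2,x3,x4}} V23={{x2,x4},{x2,x3,x4}} V24={{x2,x5}} V25={{x2,x3},{x2,x3,x4}} V35={{x3,x4},{x2,x3,x4}} V45={{x1,x5},{x3,x5},{x1,x3,x5}}
  V123={{x2,x3,x4}} V125={{x2,x3},{x2,x3,x4}} V135={{x3,x4},{x2,x3,x4}} V145={{x3,x5},{x1,x3,x5}} V235={{x2,x3,x4}}
  V1235={{x2,x3,x4}}
components per intersection:
  V1: {{x3},{x1,x3},{x2,x3},{x3,x4},{x3,x5},{x1,x3,x5},{x2,x3,x4}}
  V2: {{x2},{x2,x3},{x2,x4},{x2,x5},{x2,x3,x4}}
  V3: {{x4},{x2,x4},{x3,x4},{x2,x3,x4}}
  V4: {{x5},{x1,x5},{x2,x5},{x3,x5},{x1,x3,x5}}
  V5: {{x1},{x3},{x1,x3},{x1,x5},{x2,x3},{x3,x4},{x3,x5},{x1,x3,x5},{x2,x3,x4}}
  V12: {{x2,x3},{x2,x3,x4}}
  V13: {{x3,x4},{x2,x3,x4}}
  V14: {{x3,x5},{x1,x3,x5}}
  V15: {{x3},{x1,x3},{x2,x3},{x3,x4},{x3,x5},{x1,x3,x5},{x2,x3,x4}}
  V23: {{x2,x4},{x2,x3,x4}}
  V24: {{x2,x5}}
  V25: {{x2,x3},{x2,x3,x4}}
  V35: {{x3,x4},{x2,x3,x4}}
  V45: {{x1,x5},{x3,x5},{x1,x3,x5}}
  V123: {{x2,x3,x4}}
  V125: {{x2,x3},{x2,x3,x4}}
  V135: {{x3,x4},{x2,x3,x4}}
  V145: {{x3,x5},{x1,x3,x5}}
  V235: {{x2,x3,x4}}
  V1235: {{x2,x3,x4}}
C dims 5,9,5,1; δ0: rk 4, SNF 1^4; δ1: rk 4, SNF 1^4; δ2: rk 1, SNF 1^1
Ȟ^0 = (5 − 4) − 0 = 1, so Ȟ^0 ≅ Z
Ȟ^1 = (9 − 4) − 4 = 1, so Ȟ^1 ≅ Z
Ȟ^2 = (5 − 1) − 4 = 0, so Ȟ^2 ≅ 0

Ȟ^0(U;F) ≅ Z, Ȟ^1(U;F) ≅ Z and Ȟ^2(U;F) ≅ 0


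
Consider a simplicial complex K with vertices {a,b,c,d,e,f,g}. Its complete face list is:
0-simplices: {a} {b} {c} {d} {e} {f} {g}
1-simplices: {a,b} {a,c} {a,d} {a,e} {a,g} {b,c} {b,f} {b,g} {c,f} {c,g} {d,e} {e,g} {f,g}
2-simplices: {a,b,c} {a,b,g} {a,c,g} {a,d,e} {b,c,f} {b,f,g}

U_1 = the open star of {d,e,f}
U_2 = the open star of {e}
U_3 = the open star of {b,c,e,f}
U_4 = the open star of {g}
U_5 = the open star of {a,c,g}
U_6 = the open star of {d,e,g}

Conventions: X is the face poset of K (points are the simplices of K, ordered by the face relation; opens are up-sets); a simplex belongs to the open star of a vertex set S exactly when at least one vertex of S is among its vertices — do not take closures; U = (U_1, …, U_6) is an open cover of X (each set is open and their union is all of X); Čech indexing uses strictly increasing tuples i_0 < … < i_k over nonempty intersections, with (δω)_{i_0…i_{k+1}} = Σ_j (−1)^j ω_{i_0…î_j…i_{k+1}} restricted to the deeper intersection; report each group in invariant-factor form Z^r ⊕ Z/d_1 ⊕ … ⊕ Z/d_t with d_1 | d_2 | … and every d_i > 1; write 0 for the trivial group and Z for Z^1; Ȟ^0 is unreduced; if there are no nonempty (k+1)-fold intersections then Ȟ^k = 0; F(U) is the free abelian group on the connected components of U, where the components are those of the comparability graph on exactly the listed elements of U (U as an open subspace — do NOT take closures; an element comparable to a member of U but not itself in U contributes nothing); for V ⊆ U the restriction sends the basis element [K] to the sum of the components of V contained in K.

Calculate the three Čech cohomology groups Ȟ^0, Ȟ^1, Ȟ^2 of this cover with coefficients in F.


Ȟ^0 ≅ Z; Ȟ^1 ≅ Z; Ȟ^2 ≅ 0

nerve simplices:
  U1={{d},{e},{f},{a,d},{a,e},{b,f},{c,f},{d,e},{e,g},{f,g},{a,d,e},{b,c,f},{b,f,g}} U2={{e},{a,e},{d,e},{e,g},{a,d,e}} U3={{b},{c},{e},{f},{a,b},{a,c},{a,e},{b,c},{b,f},{b,g},{c,f},{c,g},{d,e},{e,g},{f,g},{a,b,c},{a,b,g},{a,c,g},{a,d,e},{b,c,f},{b,f,g}} U4={{g},{a,g},{b,g},{c,g},{e,g},{f,g},{a,b,g},{a,c,g},{b,f,g}} U5={{a},{c},{g},{a,b},{a,c},{a,d},{a,e},{a,g},{b,c},{b,g},{c,f},{c,g},{e,g},{f,g},{a,b,c},{a,b,g},{a,c,g},{a,d,e},{b,c,f},{b,f,g}} U6={{d},{e},{g},{a,d},{a,e},{a,g},{b,g},{c,g},{d,e},{e,g},{f,g},{a,b,g},{a,c,g},{a,d,e},{b,f,g}}
  U12={{e},{a,e},{d,e},{e,g},{a,d,e}} U13={{e},{f},{a,e},{b,f},{c,f},{d,e},{e,g},{f,g},{a,d,e},{b,c,f},{b,f,g}} U14={{e,g},{f,g},{b,f,g}} U15={{a,d},{a,e},{c,f},{e,g},{f,g},{a,d,e},{b,c,f},{b,f,g}} U16={{d},{e},{a,d},{a,e},{d,e},{e,g},{f,g},{a,d,e},{b,f,g}} U23={{e},{a,e},{d,e},{e,g},{a,d,e}} U24={{e,g}} U25={{a,e},{e,g},{a,d,e}} U26={{e},{a,e},{d,e},{e,g},{a,d,e}} U34={{b,g},{c,g},{e,g},{f,g},{a,b,g},{a,c,g},{b,f,g}} U35={{c},{a,b},{a,c},{a,e},{b,c},{b,g},{c,f},{c,g},{e,g},{f,g},{a,b,c},{a,b,g},{a,c,g},{a,d,e},{b,c,f},{b,f,g}} U36={{e},{a,e},{b,g},{c,g},{d,e},{e,g},{f,g},{a,b,g},{a,c,g},{a,d,e},{b,f,g}} U45={{g},{a,g},{b,g},{c,g},{e,g},{f,g},{a,b,g},{a,c,g},{b,f,g}} U46={{g},{a,g},{b,g},{c,g},{e,g},{f,g},{a,b,g},{a,c,g},{b,f,g}} U56={{g},{a,d},{a,e},{a,g},{b,g},{c,g},{e,g},{f,g},{a,b,g},{a,c,g},{a,d,e},{b,f,g}}
  U123={{e},{a,e},{d,e},{e,g},{a,d,e}} U124={{e,g}} U125={{a,e},{e,g},{a,d,e}} U126={{e},{a,e},{d,e},{e,g},{a,d,e}} U134={{e,g},{f,g},{b,f,g}} U135={{a,e},{c,f},{e,g},{f,g},{a,d,e},{b,c,f},{b,f,g}} U136={{e},{a,e},{d,e},{e,g},{f,g},{a,d,e},{b,f,g}} U145={{e,g},{f,g},{b,f,g}} U146={{e,g},{f,g},{b,f,g}} U156={{a,d},{a,e},{e,g},{f,g},{a,d,e},{b,f,g}} U234={{e,g}} U235={{a,e},{e,g},{a,d,e}} U236={{e},{a,e},{d,e},{e,g},{a,d,e}} U245={{e,g}} U246={{e,g}} U256={{a,e},{e,g},{a,d,e}} U345={{b,g},{c,g},{e,g},{f,g},{a,b,g},{a,c,g},{b,f,g}} U346={{b,g},{c,g},{e,g},{f,g},{a,b,g},{a,c,g},{b,f,g}} U356={{a,e},{b,g},{c,g},{e,g},{f,g},{a,b,g},{a,c,g},{a,d,e},{b,f,g}} U456={{g},{a,g},{b,g},{c,g},{e,g},{f,g},{a,b,g},{a,c,g},{b,f,g}}
  U1234={{e,g}} U1235={{a,e},{e,g},{a,d,e}} U1236={{e},{a,e},{d,e},{e,g},{a,d,e}} U1245={{e,g}} U1246={{e,g}} U1256={{a,e},{e,g},{a,d,e}} U1345={{e,g},{f,g},{b,f,g}} U1346={{e,g},{f,g},{b,f,g}} U1356={{a,e},{e,g},{f,g},{a,d,e},{b,f,g}} U1456={{e,g},{f,g},{b,f,g}} U2345={{e,g}} U2346={{e,g}} U2356={{a,e},{e,g},{a,d,e}} U2456={{e,g}} U3456={{b,g},{c,g},{e,g},{f,g},{a,b,g},{a,c,g},{b,f,g}}
  U12345={{e,g}} U12346={{e,g}} U12356={{a,e},{e,g},{a,d,e}} U12456={{e,g}} U13456={{e,g},{f,g},{b,f,g}} U23456={{e,g}}
  U123456={{e,g}}
components per intersection:
  U1: {{d},{e},{a,d},{a,e},{d,e},{e,g},{a,d,e}} {{f},{b,f},{c,f},{f,g},{b,c,f},{b,f,g}}
  U2: {{e},{a,e},{d,e},{e,g},{a,d,e}}
  U3: {{b},{c},{f},{a,b},{a,c},{b,c},{b,f},{b,g},{c,f},{c,g},{f,g},{a,b,c},{a,b,g},{a,c,g},{b,c,f},{b,f,g}} {{e},{a,e},{d,e},{e,g},{a,d,e}}
  U4: {{g},{a,g},{b,g},{c,g},{e,g},{f,g},{a,b,g},{a,c,g},{b,f,g}}
  U5: {{a},{c},{g},{a,b},{a,c},{a,d},{a,e},{a,g},{b,c},{b,g},{c,f},{c,g},{e,g},{f,g},{a,b,c},{a,b,g},{a,c,g},{a,d,e},{b,c,f},{b,f,g}}
  U6: {{d},{e},{g},{a,d},{a,e},{a,g},{b,g},{c,g},{d,e},{e,g},{f,g},{a,b,g},{a,c,g},{a,d,e},{b,f,g}}
  U12: {{e},{a,e},{d,e},{e,g},{a,d,e}}
  U13: {{e},{a,e},{d,e},{e,g},{a,d,e}} {{f},{b,f},{c,f},{f,g},{b,c,f},{b,f,g}}
  U14: {{e,g}} {{f,g},{b,f,g}}
  U15: {{a,d},{a,e},{a,d,e}} {{c,f},{b,c,f}} {{e,g}} {{f,g},{b,f,g}}
  U16: {{d},{e},{a,d},{a,e},{d,e},{e,g},{a,d,e}} {{f,g},{b,f,g}}
  U23: {{e},{a,e},{d,e},{e,g},{a,d,e}}
  U24: {{e,g}}
  U25: {{a,e},{a,d,e}} {{e,g}}
  U26: {{e},{a,e},{d,e},{e,g},{a,d,e}}
  U34: {{b,g},{f,g},{a,b,g},{b,f,g}} {{c,g},{a,c,g}} {{e,g}}
  U35: {{c},{a,b},{a,c},{b,c},{b,g},{c,f},{c,g},{f,g},{a,b,c},{a,b,g},{a,c,g},{b,c,f},{b,f,g}} {{a,e},{a,d,e}} {{e,g}}
  U36: {{e},{a,e},{d,e},{e,g},{a,d,e}} {{b,g},{f,g},{a,b,g},{b,f,g}} {{c,g},{a,c,g}}
  U45: {{g},{a,g},{b,g},{c,g},{e,g},{f,g},{a,b,g},{a,c,g},{b,f,g}}
  U46: {{g},{a,g},{b,g},{c,g},{e,g},{f,g},{a,b,g},{a,c,g},{b,f,g}}
  U56: {{g},{a,g},{b,g},{c,g},{e,g},{f,g},{a,b,g},{a,c,g},{b,f,g}} {{a,d},{a,e},{a,d,e}}
  U123: {{e},{a,e},{d,e},{e,g},{a,d,e}}
  U124: {{e,g}}
  U125: {{a,e},{a,d,e}} {{e,g}}
  U126: {{e},{a,e},{d,e},{e,g},{a,d,e}}
  U134: {{e,g}} {{f,g},{b,f,g}}
  U135: {{a,e},{a,d,e}} {{c,f},{b,c,f}} {{e,g}} {{f,g},{b,f,g}}
  U136: {{e},{a,e},{d,e},{e,g},{a,d,e}} {{f,g},{b,f,g}}
  U145: {{e,g}} {{f,g},{b,f,g}}
  U146: {{e,g}} {{f,g},{b,f,g}}
  U156: {{a,d},{a,e},{a,d,e}} {{e,g}} {{f,g},{b,f,g}}
  U234: {{e,g}}
  U235: {{a,e},{a,d,e}} {{e,g}}
  U236: {{e},{a,e},{d,e},{e,g},{a,d,e}}
  U245: {{e,g}}
  U246: {{e,g}}
  U256: {{a,e},{a,d,e}} {{e,g}}
  U345: {{b,g},{f,g},{a,b,g},{b,f,g}} {{c,g},{a,c,g}} {{e,g}}
  U346: {{b,g},{f,g},{a,b,g},{b,f,g}} {{c,g},{a,c,g}} {{e,g}}
  U356: {{a,e},{a,d,e}} {{b,g},{f,g},{a,b,g},{b,f,g}} {{c,g},{a,c,g}} {{e,g}}
  U456: {{g},{a,g},{b,g},{c,g},{e,g},{f,g},{a,b,g},{a,c,g},{b,f,g}}
  U1234: {{e,g}}
  U1235: {{a,e},{a,d,e}} {{e,g}}
  U1236: {{e},{a,e},{d,e},{e,g},{a,d,e}}
  U1245: {{e,g}}
  U1246: {{e,g}}
  U1256: {{a,e},{a,d,e}} {{e,g}}
  U1345: {{e,g}} {{f,g},{b,f,g}}
  U1346: {{e,g}} {{f,g},{b,f,g}}
  U1356: {{a,e},{a,d,e}} {{e,g}} {{f,g},{b,f,g}}
  U1456: {{e,g}} {{f,g},{b,f,g}}
  U2345: {{e,g}}
  U2346: {{e,g}}
  U2356: {{a,e},{a,d,e}} {{e,g}}
  U2456: {{e,g}}
  U3456: {{b,g},{f,g},{a,b,g},{b,f,g}} {{c,g},{a,c,g}} {{e,g}}
  U12345: {{e,g}}
  U12346: {{e,g}}
  U12356: {{a,e},{a,d,e}} {{e,g}}
  U12456: {{e,g}}
  U13456: {{e,g}} {{f,g},{b,f,g}}
  U23456: {{e,g}}
  U123456: {{e,g}}
C dims 8,29,39,25; δ0: rk 7, SNF 1^7; δ1: rk 21, SNF 1^21; δ2: rk 18, SNF 1^18
degree 0: 8−7−0 = 1 → Ȟ^0 ≅ Z
degree 1: 29−21−7 = 1 → Ȟ^1 ≅ Z
degree 2: 39−18−21 = 0 → Ȟ^2 ≅ 0


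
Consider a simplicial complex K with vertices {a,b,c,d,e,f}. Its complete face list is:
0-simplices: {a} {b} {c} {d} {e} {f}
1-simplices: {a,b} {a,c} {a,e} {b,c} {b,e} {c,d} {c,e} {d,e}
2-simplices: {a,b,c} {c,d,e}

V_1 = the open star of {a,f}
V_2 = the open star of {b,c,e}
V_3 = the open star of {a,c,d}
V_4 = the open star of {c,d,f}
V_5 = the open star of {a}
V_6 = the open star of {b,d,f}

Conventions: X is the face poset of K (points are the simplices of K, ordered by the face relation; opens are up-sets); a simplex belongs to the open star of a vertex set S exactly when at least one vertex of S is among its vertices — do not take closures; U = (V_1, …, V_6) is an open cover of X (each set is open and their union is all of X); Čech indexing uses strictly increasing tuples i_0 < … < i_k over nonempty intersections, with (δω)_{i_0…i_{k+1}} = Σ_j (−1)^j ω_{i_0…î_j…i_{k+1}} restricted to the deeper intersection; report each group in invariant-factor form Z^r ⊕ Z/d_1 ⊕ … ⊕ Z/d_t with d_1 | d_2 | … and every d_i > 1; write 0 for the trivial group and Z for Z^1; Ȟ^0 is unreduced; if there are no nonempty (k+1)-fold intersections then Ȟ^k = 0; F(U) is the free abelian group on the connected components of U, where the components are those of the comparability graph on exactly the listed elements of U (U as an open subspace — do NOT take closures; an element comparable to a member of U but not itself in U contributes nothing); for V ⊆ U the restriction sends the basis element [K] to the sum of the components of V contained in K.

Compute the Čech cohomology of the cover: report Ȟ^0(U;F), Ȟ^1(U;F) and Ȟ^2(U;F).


nerve of the cover:
  V1={{a},{f},{a,b},{a,c},{a,e},{a,b,c}} V2={{b},{c},{e},{a,b},{a,c},{a,e},{b,c},{b,e},{c,d},{c,e},{d,e},{a,b,c},{c,d,e}} V3={{a},{c},{d},{a,b},{a,c},{a,e},{b,c},{c,d},{c,e},{d,e},{a,b,c},{c,d,e}} V4={{c},{d},{f},{a,c},{b,c},{c,d},{c,e},{d,e},{a,b,c},{c,d,e}} V5={{a},{a,b},{a,c},{a,e},{a,b,c}} V6={{b},{d},{f},{a,b},{b,c},{b,e},{c,d},{d,e},{a,b,c},{c,d,e}}
  V12={{a,b},{a,c},{a,e},{a,b,c}} V13={{a},{a,b},{a,c},{a,e},{a,b,c}} V14={{f},{a,c},{a,b,c}} V15={{a},{a,b},{a,c},{a,e},{a,b,c}} V16={{f},{a,b},{a,b,c}} V23={{c},{a,b},{a,c},{a,e},{b,c},{c,d},{c,e},{d,e},{a,b,c},{c,d,e}} V24={{c},{a,c},{b,c},{c,d},{c,e},{d,e},{a,b,c},{c,d,e}} V25={{a,b},{a,c},{a,e},{a,b,c}} V26={{b},{a,b},{b,c},{b,e},{c,d},{d,e},{a,b,c},{c,d,e}} V34={{c},{d},{a,c},{b,c},{c,d},{c,e},{d,e},{a,b,c},{c,d,e}} V35={{a},{a,b},{a,c},{a,e},{a,b,c}} V36={{d},{a,b},{b,c},{c,d},{d,e},{a,b,c},{c,d,e}} V45={{a,c},{a,b,c}} V46={{d},{f},{b,c},{c,d},{d,e},{a,b,c},{c,d,e}} V56={{a,b},{a,b,c}}
  V123={{a,b},{a,c},{a,e},{a,b,c}} V124={{a,c},{a,b,c}} V125={{a,b},{a,c},{a,e},{a,b,c}} V126={{a,b},{a,b,c}} V134={{a,c},{a,b,c}} V135={{a},{a,b},{a,c},{a,e},{a,b,c}} V136={{a,b},{a,b,c}} V145={{a,c},{a,b,c}} V146={{f},{a,b,c}} V156={{a,b},{a,b,c}} V234={{c},{a,c},{b,c},{c,d},{c,e},{d,e},{a,b,c},{c,d,e}} V235={{a,b},{a,c},{a,e},{a,b,c}} V236={{a,b},{b,c},{c,d},{d,e},{a,b,c},{c,d,e}} V245={{a,c},{a,b,c}} V246={{b,c},{c,d},{d,e},{a,b,c},{c,d,e}} V256={{a,b},{a,b,c}} V345={{a,c},{a,b,c}} V346={{d},{b,c},{c,d},{d,e},{a,b,c},{c,d,e}} V356={{a,b},{a,b,c}} V456={{a,b,c}}
  V1234={{a,c},{a,b,c}} V1235={{a,b},{a,c},{a,e},{a,b,c}} V1236={{a,b},{a,b,c}} V1245={{a,c},{a,b,c}} V1246={{a,b,c}} V1256={{a,b},{a,b,c}} V1345={{a,c},{a,b,c}} V1346={{a,b,c}} V1356={{a,b},{a,b,c}} V1456={{a,b,c}} V2345={{a,c},{a,b,c}} V2346={{b,c},{c,d},{d,e},{a,b,c},{c,d,e}} V2356={{a,b},{a,b,c}} V2456={{a,b,c}} V3456={{a,b,c}}
  V12345={{a,c},{a,b,c}} V12346={{a,b,c}} V12356={{a,b},{a,b,c}} V12456={{a,b,c}} V13456={{a,b,c}} V23456={{a,b,c}}
  V123456={{a,b,c}}
components per intersection:
  V1: {{a},{a,b},{a,c},{a,e},{a,b,c}} {{f}}
  V2: {{b},{c},{e},{a,b},{a,c},{a,e},{b,c},{b,e},{c,d},{c,e},{d,e},{a,b,c},{c,d,e}}
  V3: {{a},{c},{d},{a,b},{a,c},{a,e},{b,c},{c,d},{c,e},{d,e},{a,b,c},{c,d,e}}
  V4: {{c},{d},{a,c},{b,c},{c,d},{c,e},{d,e},{a,b,c},{c,d,e}} {{f}}
  V5: {{a},{a,b},{a,c},{a,e},{a,b,c}}
  V6: {{b},{a,b},{b,c},{b,e},{a,b,c}} {{d},{c,d},{d,e},{c,d,e}} {{f}}
  V12: {{a,b},{a,c},{a,b,c}} {{a,e}}
  V13: {{a},{a,b},{a,c},{a,e},{a,b,c}}
  V14: {{f}} {{a,c},{a,b,c}}
  V15: {{a},{a,b},{a,c},{a,e},{a,b,c}}
  V16: {{f}} {{a,b},{a,b,c}}
  V23: {{c},{a,b},{a,c},{b,c},{c,d},{c,e},{d,e},{a,b,c},{c,d,e}} {{a,e}}
  V24: {{c},{a,c},{b,c},{c,d},{c,e},{d,e},{a,b,c},{c,d,e}}
  V25: {{a,b},{a,c},{a,b,c}} {{a,e}}
  V26: {{b},{a,b},{b,c},{b,e},{a,b,c}} {{c,d},{d,e},{c,d,e}}
  V34: {{c},{d},{a,c},{b,c},{c,d},{c,e},{d,e},{a,b,c},{c,d,e}}
  V35: {{a},{a,b},{a,c},{a,e},{a,b,c}}
  V36: {{d},{c,d},{d,e},{c,d,e}} {{a,b},{b,c},{a,b,c}}
  V45: {{a,c},{a,b,c}}
  V46: {{d},{c,d},{d,e},{c,d,e}} {{f}} {{b,c},{a,b,c}}
  V56: {{a,b},{a,b,c}}
  V123: {{a,b},{a,c},{a,b,c}} {{a,e}}
  V124: {{a,c},{a,b,c}}
  V125: {{a,b},{a,c},{a,b,c}} {{a,e}}
  V126: {{a,b},{a,b,c}}
  V134: {{a,c},{a,b,c}}
  V135: {{a},{a,b},{a,c},{a,e},{a,b,c}}
  V136: {{a,b},{a,b,c}}
  V145: {{a,c},{a,b,c}}
  V146: {{f}} {{a,b,c}}
  V156: {{a,b},{a,b,c}}
  V234: {{c},{a,c},{b,c},{c,d},{c,e},{d,e},{a,b,c},{c,d,e}}
  V235: {{a,b},{a,c},{a,b,c}} {{a,e}}
  V236: {{a,b},{b,c},{a,b,c}} {{c,d},{d,e},{c,d,e}}
  V245: {{a,c},{a,b,c}}
  V246: {{b,c},{a,b,c}} {{c,d},{d,e},{c,d,e}}
  V256: {{a,b},{a,b,c}}
  V345: {{a,c},{a,b,c}}
  V346: {{d},{c,d},{d,e},{c,d,e}} {{b,c},{a,b,c}}
  V356: {{a,b},{a,b,c}}
  V456: {{a,b,c}}
  V1234: {{a,c},{a,b,c}}
  V1235: {{a,b},{a,c},{a,b,c}} {{a,e}}
  V1236: {{a,b},{a,b,c}}
  V1245: {{a,c},{a,b,c}}
  V1246: {{a,b,c}}
  V1256: {{a,b},{a,b,c}}
  V1345: {{a,c},{a,b,c}}
  V1346: {{a,b,c}}
  V1356: {{a,b},{a,b,c}}
  V1456: {{a,b,c}}
  V2345: {{a,c},{a,b,c}}
  V2346: {{b,c},{a,b,c}} {{c,d},{d,e},{c,d,e}}
  V2356: {{a,b},{a,b,c}}
  V2456: {{a,b,c}}
  V3456: {{a,b,c}}
  V12345: {{a,c},{a,b,c}}
  V12346: {{a,b,c}}
  V12356: {{a,b},{a,b,c}}
  V12456: {{a,b,c}}
  V13456: {{a,b,c}}
  V23456: {{a,b,c}}
  V123456: {{a,b,c}}
C dims 10,24,27,17; δ0: rk 8, SNF 1^8; δ1: rk 15, SNF 1^15; δ2: rk 12, SNF 1^12
Ȟ^0 = (10 − 8) − 0 = 2, so Ȟ^0 ≅ Z^2
Ȟ^1 = (24 − 15) − 8 = 1, so Ȟ^1 ≅ Z
Ȟ^2 = (27 − 12) − 15 = 0, so Ȟ^2 ≅ 0

Ȟ^0 ≅ Z^2; Ȟ^1 ≅ Z; Ȟ^2 ≅ 0
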